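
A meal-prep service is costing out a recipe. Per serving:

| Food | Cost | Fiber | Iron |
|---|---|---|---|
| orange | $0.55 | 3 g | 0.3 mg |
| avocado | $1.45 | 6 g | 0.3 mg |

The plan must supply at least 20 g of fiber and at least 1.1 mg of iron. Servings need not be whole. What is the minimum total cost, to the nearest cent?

orange only: max(20/3, 1.1/0.3) = 6.667 servings → $3.67.
avocado only: max(20/6, 1.1/0.3) = 3.667 servings → $5.32.
orange + avocado with both tight: 0.6667 servings and 3 servings → $4.72.
The minimum over all feasible corners is $3.67.

$3.67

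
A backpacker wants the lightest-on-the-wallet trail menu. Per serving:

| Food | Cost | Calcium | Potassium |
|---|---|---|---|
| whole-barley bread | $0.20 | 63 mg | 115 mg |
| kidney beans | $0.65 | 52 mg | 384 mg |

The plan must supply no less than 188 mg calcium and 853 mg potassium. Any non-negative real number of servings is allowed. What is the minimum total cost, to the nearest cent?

The cheapest plan sits at a corner of the feasible region — with two constraints it uses at most two foods.
whole-barley bread only: max(188/63, 853/115) = 7.417 servings → $1.48.
kidney beans only: max(188/52, 853/384) = 3.615 servings → $2.35.
whole-barley bread + kidney beans with both tight: 1.528 servings and 1.764 servings → $1.45.
Cheapest feasible corner: $1.45.

$1.45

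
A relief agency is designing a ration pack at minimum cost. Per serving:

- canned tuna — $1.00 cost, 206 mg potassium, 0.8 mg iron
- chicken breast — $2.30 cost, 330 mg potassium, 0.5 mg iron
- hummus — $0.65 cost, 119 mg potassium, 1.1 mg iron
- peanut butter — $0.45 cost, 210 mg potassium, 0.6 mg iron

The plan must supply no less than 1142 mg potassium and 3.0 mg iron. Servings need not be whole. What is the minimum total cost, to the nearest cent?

$2.45

With two linear requirements the optimum uses one or two foods; enumerate the corners.
canned tuna only: max(1142/206, 3.0/0.8) = 5.544 servings → $5.54.
chicken breast only: max(1142/330, 3.0/0.5) = 6 servings → $13.80.
hummus only: max(1142/119, 3.0/1.1) = 9.597 servings → $6.24.
peanut butter only: max(1142/210, 3.0/0.6) = 5.438 servings → $2.45.
canned tuna + chicken breast with both tight: 2.602 servings and 1.836 servings → $6.83.
canned tuna + hummus with both targets exact would need a negative amount; discard.
canned tuna + peanut butter: intersection lies outside the first quadrant.
chicken breast + hummus with both tight: 2.963 servings and 1.381 servings → $7.71.
chicken breast + peanut butter with both tight: 0.5935 servings and 4.505 servings → $3.39.
hummus + peanut butter: the both-tight solution has a negative serving — not a feasible corner.
So the least-cost plan costs $2.45.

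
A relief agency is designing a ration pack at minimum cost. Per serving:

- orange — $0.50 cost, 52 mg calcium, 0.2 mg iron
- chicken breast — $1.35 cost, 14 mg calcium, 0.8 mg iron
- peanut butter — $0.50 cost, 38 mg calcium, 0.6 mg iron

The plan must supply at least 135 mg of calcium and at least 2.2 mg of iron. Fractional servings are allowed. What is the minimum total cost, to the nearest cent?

$1.83

An LP optimum is at a vertex; with two nutrient constraints at most two foods are used. Check each candidate.
orange only: max(135/52, 2.2/0.2) = 11 servings → $5.50.
chicken breast only: max(135/14, 2.2/0.8) = 9.643 servings → $13.02.
peanut butter only: max(135/38, 2.2/0.6) = 3.667 servings → $1.83.
orange + chicken breast with both tight: 1.99 servings and 2.253 servings → $4.04.
orange + peanut butter: intersection lies outside the first quadrant.
chicken breast + peanut butter with both tight: 0.1182 servings and 3.509 servings → $1.91.
Cheapest feasible corner: $1.83.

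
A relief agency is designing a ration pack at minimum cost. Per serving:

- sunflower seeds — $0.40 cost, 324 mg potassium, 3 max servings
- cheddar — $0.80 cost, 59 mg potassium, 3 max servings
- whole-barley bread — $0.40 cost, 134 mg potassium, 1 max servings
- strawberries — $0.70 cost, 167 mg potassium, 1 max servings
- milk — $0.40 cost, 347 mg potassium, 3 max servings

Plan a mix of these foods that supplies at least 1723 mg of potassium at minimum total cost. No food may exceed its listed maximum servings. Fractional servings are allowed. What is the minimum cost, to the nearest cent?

$2.04

Cost per mg of potassium: milk $0.0012, sunflower seeds $0.0012, whole-barley bread $0.0030, strawberries $0.0042, cheddar $0.0136.
Take 3 servings of milk: +1041.0 mg potassium for $1.20 (total $1.20, still need 682.0 mg).
Take 2.105 servings of sunflower seeds: +682.0 mg potassium for $0.84 (total $2.04, still need 0.0 mg).
Filling from the cheapest source first is optimal under one linear minimum: $2.04.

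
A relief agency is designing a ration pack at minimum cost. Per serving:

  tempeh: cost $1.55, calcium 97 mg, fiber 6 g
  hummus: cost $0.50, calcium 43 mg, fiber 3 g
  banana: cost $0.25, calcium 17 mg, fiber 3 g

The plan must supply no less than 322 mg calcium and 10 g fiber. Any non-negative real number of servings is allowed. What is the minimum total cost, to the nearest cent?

$3.74

Two binding constraints pin down two serving amounts, so the optimal mix uses at most two foods. The candidates are each food alone (scaled to the tighter of calcium/fiber) and each pair with both constraints tight.
tempeh only: max(322/97, 10/6) = 3.32 servings → $5.15.
hummus only: max(322/43, 10/3) = 7.488 servings → $3.74.
banana only: max(322/17, 10/3) = 18.94 servings → $4.74.
tempeh + hummus with both targets exact would need a negative amount; discard.
tempeh + banana: intersection lies outside the first quadrant.
hummus + banana with both targets exact would need a negative amount; discard.
The minimum over all feasible corners is $3.74.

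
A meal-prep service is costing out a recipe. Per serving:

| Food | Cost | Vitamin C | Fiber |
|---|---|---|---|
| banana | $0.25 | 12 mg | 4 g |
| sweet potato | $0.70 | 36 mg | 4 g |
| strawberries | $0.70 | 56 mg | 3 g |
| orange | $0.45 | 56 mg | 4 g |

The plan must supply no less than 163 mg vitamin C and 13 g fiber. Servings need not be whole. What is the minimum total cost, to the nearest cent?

Compare the cost at each extreme point of the feasible region.
banana only: max(163/12, 13/4) = 13.58 servings → $3.40.
sweet potato only: max(163/36, 13/4) = 4.528 servings → $3.17.
strawberries only: max(163/56, 13/3) = 4.333 servings → $3.03.
orange only: max(163/56, 13/4) = 3.25 servings → $1.46.
banana + sweet potato with both targets exact would need a negative amount; discard.
banana + strawberries with both tight: 1.271 servings and 2.638 servings → $2.16.
banana + orange with both tight: 0.4318 servings and 2.818 servings → $1.38.
sweet potato + strawberries with both tight: 2.06 servings and 1.586 servings → $2.55.
sweet potato + orange with both tight: 0.95 servings and 2.3 servings → $1.70.
strawberries + orange: intersection lies outside the first quadrant.
Cheapest feasible corner: $1.38.

$1.38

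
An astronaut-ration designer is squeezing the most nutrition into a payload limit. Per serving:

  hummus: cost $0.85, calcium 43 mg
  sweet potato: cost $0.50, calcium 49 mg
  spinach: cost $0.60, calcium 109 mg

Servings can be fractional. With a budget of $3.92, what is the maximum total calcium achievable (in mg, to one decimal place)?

712.1 mg

Calcium per dollar: spinach 181.7, sweet potato 98, hummus 50.59.
With no serving limits, spend the whole cost allowance on spinach: $3.92 / $0.60 × 109 mg = 712.1 mg.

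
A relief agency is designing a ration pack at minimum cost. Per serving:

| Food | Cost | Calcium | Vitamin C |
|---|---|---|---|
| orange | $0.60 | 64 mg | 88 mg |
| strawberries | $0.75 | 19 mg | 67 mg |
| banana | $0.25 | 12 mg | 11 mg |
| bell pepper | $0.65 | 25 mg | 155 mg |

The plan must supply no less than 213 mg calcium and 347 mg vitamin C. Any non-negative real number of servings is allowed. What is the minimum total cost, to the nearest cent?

For a min-cost LP with two ≥-constraints, a basic feasible solution has at most two positive variables.
orange only: max(213/64, 347/88) = 3.943 servings → $2.37.
strawberries only: max(213/19, 347/67) = 11.21 servings → $8.41.
banana only: max(213/12, 347/11) = 31.55 servings → $7.89.
bell pepper only: max(213/25, 347/155) = 8.52 servings → $5.54.
orange + strawberries with both tight: 2.935 servings and 1.324 servings → $2.75.
orange + banana: intersection lies outside the first quadrant.
orange + bell pepper with both tight: 3.153 servings and 0.4487 servings → $2.18.
strawberries + banana with both tight: 3.061 servings and 12.9 servings → $5.52.
strawberries + bell pepper: intersection lies outside the first quadrant.
banana + bell pepper with both tight: 15.36 servings and 1.149 servings → $4.59.
So the least-cost plan costs $2.18.

$2.18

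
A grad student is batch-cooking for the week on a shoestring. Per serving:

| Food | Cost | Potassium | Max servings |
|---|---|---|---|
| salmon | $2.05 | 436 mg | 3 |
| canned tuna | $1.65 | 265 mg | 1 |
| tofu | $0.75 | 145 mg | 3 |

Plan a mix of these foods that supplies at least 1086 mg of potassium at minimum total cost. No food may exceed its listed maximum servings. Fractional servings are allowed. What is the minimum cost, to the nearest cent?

$5.11

Cost per mg of potassium: salmon $0.0047, tofu $0.0052, canned tuna $0.0062.
Take 2.491 servings of salmon: +1086.0 mg potassium for $5.11 (total $5.11, still need 0.0 mg).
Greedy by cheapest-per-mg is optimal for a single linear constraint, so the minimum cost is $5.11.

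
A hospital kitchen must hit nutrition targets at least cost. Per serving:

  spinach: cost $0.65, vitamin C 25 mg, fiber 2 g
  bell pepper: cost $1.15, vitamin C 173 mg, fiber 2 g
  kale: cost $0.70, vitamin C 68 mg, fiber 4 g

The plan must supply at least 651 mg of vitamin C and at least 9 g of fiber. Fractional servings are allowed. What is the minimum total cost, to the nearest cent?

Check every corner: each single food scaled to meet both minima, and each pair solved so both constraints bind.
spinach only: max(651/25, 9/2) = 26.04 servings → $16.93.
bell pepper only: max(651/173, 9/2) = 4.5 servings → $5.17.
kale only: max(651/68, 9/4) = 9.574 servings → $6.70.
spinach + bell pepper with both tight: 0.8615 servings and 3.639 servings → $4.74.
spinach + kale: intersection lies outside the first quadrant.
bell pepper + kale with both tight: 3.583 servings and 0.4586 servings → $4.44.
So the least-cost plan costs $4.44.

$4.44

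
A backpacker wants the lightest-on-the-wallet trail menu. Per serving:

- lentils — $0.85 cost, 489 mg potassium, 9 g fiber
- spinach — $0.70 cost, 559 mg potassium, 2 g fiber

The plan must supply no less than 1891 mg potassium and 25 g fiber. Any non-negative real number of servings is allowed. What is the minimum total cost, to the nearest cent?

$2.97

lentils only: max(1891/489, 25/9) = 3.867 servings → $3.29.
spinach only: max(1891/559, 25/2) = 12.5 servings → $8.75.
lentils + spinach with both tight: 2.515 servings and 1.183 servings → $2.97.
Cheapest feasible corner: $2.97.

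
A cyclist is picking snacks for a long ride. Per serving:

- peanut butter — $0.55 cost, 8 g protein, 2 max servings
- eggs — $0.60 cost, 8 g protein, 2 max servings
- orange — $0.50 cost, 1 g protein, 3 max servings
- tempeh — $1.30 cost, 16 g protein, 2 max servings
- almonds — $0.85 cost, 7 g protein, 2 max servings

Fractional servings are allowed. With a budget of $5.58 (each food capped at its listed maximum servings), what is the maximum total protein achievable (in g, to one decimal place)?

69.6 g

Protein per dollar: peanut butter 14.55, eggs 13.33, tempeh 12.31, almonds 8.235, orange 2.
Take 2 servings of peanut butter: spends $1.10, +16.0 g protein (running total 16.0 g).
Take 2 servings of eggs: spends $1.20, +16.0 g protein (running total 32.0 g).
Take 2 servings of tempeh: spends $2.60, +32.0 g protein (running total 64.0 g).
Take 0.8 servings of almonds: spends $0.68, +5.6 g protein (running total 69.6 g).
Greedy by best ratio exhausts the cost allowance optimally: 69.6 g.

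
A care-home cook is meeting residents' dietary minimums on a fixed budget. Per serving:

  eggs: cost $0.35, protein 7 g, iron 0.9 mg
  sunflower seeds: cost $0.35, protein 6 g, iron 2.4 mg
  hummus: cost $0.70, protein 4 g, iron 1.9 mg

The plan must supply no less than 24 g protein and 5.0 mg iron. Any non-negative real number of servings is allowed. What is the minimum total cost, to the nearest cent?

$1.26

eggs only: max(24/7, 5.0/0.9) = 5.556 servings → $1.94.
sunflower seeds only: max(24/6, 5.0/2.4) = 4 servings → $1.40.
hummus only: max(24/4, 5.0/1.9) = 6 servings → $4.20.
eggs + sunflower seeds with both tight: 2.421 servings and 1.175 servings → $1.26.
eggs + hummus with both tight: 2.639 servings and 1.381 servings → $1.89.
sunflower seeds + hummus with both targets exact would need a negative amount; discard.
So the least-cost plan costs $1.26.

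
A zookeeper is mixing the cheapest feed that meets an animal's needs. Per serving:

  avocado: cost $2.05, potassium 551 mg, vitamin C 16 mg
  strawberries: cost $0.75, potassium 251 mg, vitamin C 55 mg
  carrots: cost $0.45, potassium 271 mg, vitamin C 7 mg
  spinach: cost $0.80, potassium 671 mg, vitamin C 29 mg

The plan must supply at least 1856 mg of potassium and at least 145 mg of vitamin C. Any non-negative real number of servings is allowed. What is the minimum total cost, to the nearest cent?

$2.87

This is a tiny linear program; its minimum lies at a vertex of the feasible set. List the vertices and price them.
avocado only: max(1856/551, 145/16) = 9.062 servings → $18.58.
strawberries only: max(1856/251, 145/55) = 7.394 servings → $5.55.
carrots only: max(1856/271, 145/7) = 20.71 servings → $9.32.
spinach only: max(1856/671, 145/29) = 5 servings → $4.00.
avocado + strawberries with both tight: 2.499 servings and 1.91 servings → $6.55.
avocado + carrots: the both-tight solution has a negative serving — not a feasible corner.
avocado + spinach: the both-tight solution has a negative serving — not a feasible corner.
strawberries + carrots with both tight: 2.001 servings and 4.996 servings → $3.75.
strawberries + spinach with both tight: 1.467 servings and 2.217 servings → $2.87.
carrots + spinach: intersection lies outside the first quadrant.
The minimum over all feasible corners is $2.87.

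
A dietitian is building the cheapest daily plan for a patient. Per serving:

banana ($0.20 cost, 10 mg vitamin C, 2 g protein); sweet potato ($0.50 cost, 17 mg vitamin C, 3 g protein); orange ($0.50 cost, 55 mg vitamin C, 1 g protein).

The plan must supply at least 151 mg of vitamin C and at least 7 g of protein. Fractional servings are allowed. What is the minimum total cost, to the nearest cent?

$1.63

With two linear requirements the optimum uses one or two foods; enumerate the corners.
banana only: max(151/10, 7/2) = 15.1 servings → $3.02.
sweet potato only: max(151/17, 7/3) = 8.882 servings → $4.44.
orange only: max(151/55, 7/1) = 7 servings → $3.50.
banana + sweet potato with both targets exact would need a negative amount; discard.
banana + orange with both tight: 2.34 servings and 2.32 servings → $1.63.
sweet potato + orange with both tight: 1.581 servings and 2.257 servings → $1.92.
So the least-cost plan costs $1.63.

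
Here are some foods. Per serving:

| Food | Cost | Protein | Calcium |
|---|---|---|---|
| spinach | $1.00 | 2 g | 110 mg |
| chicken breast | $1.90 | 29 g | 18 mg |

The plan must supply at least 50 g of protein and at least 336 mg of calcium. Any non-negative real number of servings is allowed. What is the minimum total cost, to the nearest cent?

$5.71

At the optimum either one food covers both requirements or two foods hit both targets exactly; no other combination can be cheaper.
spinach only: max(50/2, 336/110) = 25 servings → $25.00.
chicken breast only: max(50/29, 336/18) = 18.67 servings → $35.47.
spinach + chicken breast with both tight: 2.804 servings and 1.531 servings → $5.71.
Cheapest feasible corner: $5.71.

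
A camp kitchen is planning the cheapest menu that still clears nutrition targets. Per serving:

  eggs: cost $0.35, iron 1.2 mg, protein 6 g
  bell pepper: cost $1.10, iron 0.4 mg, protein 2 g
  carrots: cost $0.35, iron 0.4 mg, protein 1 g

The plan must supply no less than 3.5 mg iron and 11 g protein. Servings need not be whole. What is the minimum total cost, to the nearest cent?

Check every corner: each single food scaled to meet both minima, and each pair solved so both constraints bind.
eggs only: max(3.5/1.2, 11/6) = 2.917 servings → $1.02.
bell pepper only: max(3.5/0.4, 11/2) = 8.75 servings → $9.62.
carrots only: max(3.5/0.4, 11/1) = 11 servings → $3.85.
eggs + bell pepper (both tight): parallel constraints — no distinct corner.
eggs + carrots with both tight: 0.75 servings and 6.5 servings → $2.54.
bell pepper + carrots with both tight: 2.25 servings and 6.5 servings → $4.75.
Cheapest feasible corner: $1.02.

$1.02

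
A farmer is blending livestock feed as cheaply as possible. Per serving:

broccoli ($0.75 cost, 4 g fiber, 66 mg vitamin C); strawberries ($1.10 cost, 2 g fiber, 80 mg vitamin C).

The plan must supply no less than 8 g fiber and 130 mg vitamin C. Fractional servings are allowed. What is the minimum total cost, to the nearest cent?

$1.50

Check every corner: each single food scaled to meet both minima, and each pair solved so both constraints bind.
broccoli only: max(8/4, 130/66) = 2 servings → $1.50.
strawberries only: max(8/2, 130/80) = 4 servings → $4.40.
broccoli + strawberries with both targets exact would need a negative amount; discard.
Cheapest feasible corner: $1.50.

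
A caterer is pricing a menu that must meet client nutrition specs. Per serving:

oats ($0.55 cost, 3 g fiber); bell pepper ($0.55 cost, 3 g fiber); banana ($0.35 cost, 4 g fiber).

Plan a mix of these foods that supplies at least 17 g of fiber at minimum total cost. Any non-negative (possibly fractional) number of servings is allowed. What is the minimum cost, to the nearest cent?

Cost per g of fiber: banana $0.0875, oats $0.1833, bell pepper $0.1833.
With no serving limits, use only banana: 17 g / 4 g = 4.25 servings × $0.35 = $1.49.

$1.49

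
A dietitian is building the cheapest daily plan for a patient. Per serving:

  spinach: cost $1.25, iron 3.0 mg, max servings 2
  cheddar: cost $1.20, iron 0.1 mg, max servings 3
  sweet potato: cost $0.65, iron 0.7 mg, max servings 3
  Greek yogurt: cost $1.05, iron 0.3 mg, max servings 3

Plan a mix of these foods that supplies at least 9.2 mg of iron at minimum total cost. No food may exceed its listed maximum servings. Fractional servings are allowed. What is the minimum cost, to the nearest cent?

Cost per mg of iron: spinach $0.4167, sweet potato $0.9286, Greek yogurt $3.5000, cheddar $12.0000.
Take 2 servings of spinach: +6.0 mg iron for $2.50 (total $2.50, still need 3.2 mg).
Take 3 servings of sweet potato: +2.1 mg iron for $1.95 (total $4.45, still need 1.1 mg).
Take 3 servings of Greek yogurt: +0.9 mg iron for $3.15 (total $7.60, still need 0.2 mg).
Take 2 servings of cheddar: +0.2 mg iron for $2.40 (total $10.00, still need 0.0 mg).
Filling from the cheapest source first is optimal under one linear minimum: $10.00.

$10.00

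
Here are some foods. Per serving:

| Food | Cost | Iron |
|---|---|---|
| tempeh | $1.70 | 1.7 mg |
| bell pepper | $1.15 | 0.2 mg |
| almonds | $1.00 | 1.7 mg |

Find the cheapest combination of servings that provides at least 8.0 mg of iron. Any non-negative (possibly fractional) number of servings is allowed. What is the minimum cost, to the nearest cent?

$4.71

Cost per mg of iron: almonds $0.5882, tempeh $1.0000, bell pepper $5.7500.
With no serving limits, use only almonds: 8.0 mg / 1.7 mg = 4.706 servings × $1.00 = $4.71.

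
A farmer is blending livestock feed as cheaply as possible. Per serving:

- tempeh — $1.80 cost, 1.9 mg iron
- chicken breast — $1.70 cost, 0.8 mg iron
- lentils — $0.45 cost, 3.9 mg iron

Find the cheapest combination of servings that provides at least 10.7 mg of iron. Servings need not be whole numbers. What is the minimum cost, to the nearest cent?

Cost per mg of iron: lentils $0.1154, tempeh $0.9474, chicken breast $2.1250.
With no serving limits, use only lentils: 10.7 mg / 3.9 mg = 2.744 servings × $0.45 = $1.23.

$1.23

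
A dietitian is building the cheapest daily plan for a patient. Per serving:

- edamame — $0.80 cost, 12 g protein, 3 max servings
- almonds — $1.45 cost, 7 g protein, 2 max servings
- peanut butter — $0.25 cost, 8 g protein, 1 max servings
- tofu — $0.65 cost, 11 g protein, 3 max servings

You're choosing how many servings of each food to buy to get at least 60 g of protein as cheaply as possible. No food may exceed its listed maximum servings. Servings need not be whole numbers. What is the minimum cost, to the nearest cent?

$3.47

Cost per g of protein: peanut butter $0.0312, tofu $0.0591, edamame $0.0667, almonds $0.2071.
Take 1 serving of peanut butter: +8.0 g protein for $0.25 (total $0.25, still need 52.0 g).
Take 3 servings of tofu: +33.0 g protein for $1.95 (total $2.20, still need 19.0 g).
Take 1.583 servings of edamame: +19.0 g protein for $1.27 (total $3.47, still need 0.0 g).
Filling from the cheapest source first is optimal under one linear minimum: $3.47.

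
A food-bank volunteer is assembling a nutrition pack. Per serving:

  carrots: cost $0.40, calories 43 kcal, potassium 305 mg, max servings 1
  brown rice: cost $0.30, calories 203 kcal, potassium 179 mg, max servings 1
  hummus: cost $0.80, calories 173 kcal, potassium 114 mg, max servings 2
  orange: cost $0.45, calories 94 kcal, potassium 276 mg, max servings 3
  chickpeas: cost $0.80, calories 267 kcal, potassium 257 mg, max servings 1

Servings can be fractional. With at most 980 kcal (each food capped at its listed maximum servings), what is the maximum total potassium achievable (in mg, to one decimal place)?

Potassium per kcal: carrots 7.093, orange 2.936, chickpeas 0.9625, brown rice 0.8818, hummus 0.659.
Take 1 serving of carrots: uses 43 kcal, +305.0 mg potassium (running total 305.0 mg).
Take 3 servings of orange: uses 282 kcal, +828.0 mg potassium (running total 1133.0 mg).
Take 1 serving of chickpeas: uses 267 kcal, +257.0 mg potassium (running total 1390.0 mg).
Take 1 serving of brown rice: uses 203 kcal, +179.0 mg potassium (running total 1569.0 mg).
Take 1.069 servings of hummus: uses 185 kcal, +121.9 mg potassium (running total 1690.9 mg).
Filling greedily by potassium-per-kcal is optimal for one linear limit, giving 1690.9 mg.

1690.9 mg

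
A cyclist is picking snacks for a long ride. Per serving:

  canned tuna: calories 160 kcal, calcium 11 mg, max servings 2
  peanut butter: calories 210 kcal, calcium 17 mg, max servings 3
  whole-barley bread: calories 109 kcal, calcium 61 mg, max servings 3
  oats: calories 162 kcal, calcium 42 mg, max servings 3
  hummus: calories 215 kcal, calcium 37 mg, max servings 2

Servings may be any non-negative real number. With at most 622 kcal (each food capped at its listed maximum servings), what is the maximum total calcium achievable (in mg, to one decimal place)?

259.5 mg

Calcium per kcal: whole-barley bread 0.5596, oats 0.2593, hummus 0.1721, peanut butter 0.08095, canned tuna 0.06875.
Take 3 servings of whole-barley bread: uses 327 kcal, +183.0 mg calcium (running total 183.0 mg).
Take 1.821 servings of oats: uses 295 kcal, +76.5 mg calcium (running total 259.5 mg).
Greedy by best ratio exhausts the calories allowance optimally: 259.5 mg.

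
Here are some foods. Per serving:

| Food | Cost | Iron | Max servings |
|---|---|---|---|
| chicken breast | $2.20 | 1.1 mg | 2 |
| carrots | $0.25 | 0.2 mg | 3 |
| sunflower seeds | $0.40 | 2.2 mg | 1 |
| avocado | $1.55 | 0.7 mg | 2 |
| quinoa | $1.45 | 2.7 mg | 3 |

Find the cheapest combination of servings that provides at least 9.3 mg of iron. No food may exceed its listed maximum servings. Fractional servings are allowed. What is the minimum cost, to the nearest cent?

$4.21

Cost per mg of iron: sunflower seeds $0.1818, quinoa $0.5370, carrots $1.2500, chicken breast $2.0000, avocado $2.2143.
Take 1 serving of sunflower seeds: +2.2 mg iron for $0.40 (total $0.40, still need 7.1 mg).
Take 2.63 servings of quinoa: +7.1 mg iron for $3.81 (total $4.21, still need 0.0 mg).
Greedy by cheapest-per-mg is optimal for a single linear constraint, so the minimum cost is $4.21.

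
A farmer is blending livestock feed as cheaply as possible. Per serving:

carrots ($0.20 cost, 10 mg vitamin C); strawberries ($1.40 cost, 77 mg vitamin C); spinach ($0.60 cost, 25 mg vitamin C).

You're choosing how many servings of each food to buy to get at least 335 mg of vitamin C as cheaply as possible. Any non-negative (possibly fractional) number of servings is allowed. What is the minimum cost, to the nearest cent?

Cost per mg of vitamin C: strawberries $0.0182, carrots $0.0200, spinach $0.0240.
With no serving limits, use only strawberries: 335 mg / 77 mg = 4.351 servings × $1.40 = $6.09.

$6.09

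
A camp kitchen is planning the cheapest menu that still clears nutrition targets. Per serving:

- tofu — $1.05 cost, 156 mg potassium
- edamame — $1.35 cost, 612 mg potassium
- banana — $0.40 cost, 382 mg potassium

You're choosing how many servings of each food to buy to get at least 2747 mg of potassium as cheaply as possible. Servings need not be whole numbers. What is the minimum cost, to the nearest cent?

Cost per mg of potassium: banana $0.0010, edamame $0.0022, tofu $0.0067.
With no serving limits, use only banana: 2747 mg / 382 mg = 7.191 servings × $0.40 = $2.88.

$2.88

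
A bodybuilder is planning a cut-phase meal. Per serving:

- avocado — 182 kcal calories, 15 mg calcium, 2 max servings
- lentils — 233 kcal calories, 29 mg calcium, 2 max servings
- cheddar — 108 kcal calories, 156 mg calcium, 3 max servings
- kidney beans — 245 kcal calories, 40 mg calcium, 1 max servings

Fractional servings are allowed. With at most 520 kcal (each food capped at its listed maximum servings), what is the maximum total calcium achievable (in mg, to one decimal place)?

500.0 mg

Calcium per kcal: cheddar 1.444, kidney beans 0.1633, lentils 0.1245, avocado 0.08242.
Take 3 servings of cheddar: uses 324 kcal, +468.0 mg calcium (running total 468.0 mg).
Take 0.8 servings of kidney beans: uses 196 kcal, +32.0 mg calcium (running total 500.0 mg).
Greedy by best ratio exhausts the calories allowance optimally: 500.0 mg.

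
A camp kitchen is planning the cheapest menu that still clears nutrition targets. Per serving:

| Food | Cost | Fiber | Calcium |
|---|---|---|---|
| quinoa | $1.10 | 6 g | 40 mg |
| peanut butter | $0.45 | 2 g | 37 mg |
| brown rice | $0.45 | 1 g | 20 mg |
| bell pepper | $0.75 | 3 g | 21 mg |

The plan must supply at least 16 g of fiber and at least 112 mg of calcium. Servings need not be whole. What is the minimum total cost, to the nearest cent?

Two binding constraints pin down two serving amounts, so the optimal mix uses at most two foods. The candidates are each food alone (scaled to the tighter of fiber/calcium) and each pair with both constraints tight.
quinoa only: max(16/6, 112/40) = 2.8 servings → $3.08.
peanut butter only: max(16/2, 112/37) = 8 servings → $3.60.
brown rice only: max(16/1, 112/20) = 16 servings → $7.20.
bell pepper only: max(16/3, 112/21) = 5.333 servings → $4.00.
quinoa + peanut butter with both tight: 2.592 servings and 0.2254 servings → $2.95.
quinoa + brown rice with both tight: 2.6 servings and 0.4 servings → $3.04.
quinoa + bell pepper with both tight: 0 servings and 5.333 servings → $4.00.
peanut butter + brown rice: intersection lies outside the first quadrant.
peanut butter + bell pepper with both tight: 0 servings and 5.333 servings → $4.00.
brown rice + bell pepper with both tight: 0 servings and 5.333 servings → $4.00.
So the least-cost plan costs $2.95.

$2.95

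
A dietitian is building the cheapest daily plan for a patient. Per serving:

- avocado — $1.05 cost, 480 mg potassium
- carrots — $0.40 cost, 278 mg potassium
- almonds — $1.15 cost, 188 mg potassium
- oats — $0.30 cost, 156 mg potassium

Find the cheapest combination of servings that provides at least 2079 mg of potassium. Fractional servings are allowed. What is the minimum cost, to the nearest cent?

$2.99

Cost per mg of potassium: carrots $0.0014, oats $0.0019, avocado $0.0022, almonds $0.0061.
With no serving limits, use only carrots: 2079 mg / 278 mg = 7.478 servings × $0.40 = $2.99.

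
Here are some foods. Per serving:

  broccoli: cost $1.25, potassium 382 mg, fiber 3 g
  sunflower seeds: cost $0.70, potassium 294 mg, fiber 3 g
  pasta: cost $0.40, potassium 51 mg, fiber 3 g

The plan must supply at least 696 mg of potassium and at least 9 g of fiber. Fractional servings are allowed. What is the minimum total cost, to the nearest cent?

$1.87

broccoli only: max(696/382, 9/3) = 3 servings → $3.75.
sunflower seeds only: max(696/294, 9/3) = 3 servings → $2.10.
pasta only: max(696/51, 9/3) = 13.65 servings → $5.46.
broccoli + sunflower seeds with both targets exact would need a negative amount; discard.
broccoli + pasta with both tight: 1.64 servings and 1.36 servings → $2.59.
sunflower seeds + pasta with both tight: 2.235 servings and 0.7654 servings → $1.87.
The minimum over all feasible corners is $1.87.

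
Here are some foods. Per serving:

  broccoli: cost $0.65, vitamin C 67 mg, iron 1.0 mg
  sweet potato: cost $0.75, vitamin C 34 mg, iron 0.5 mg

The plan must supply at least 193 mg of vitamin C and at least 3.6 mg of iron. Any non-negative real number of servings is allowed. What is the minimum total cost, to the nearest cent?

The cheapest plan sits at a corner of the feasible region — with two constraints it uses at most two foods.
broccoli only: max(193/67, 3.6/1.0) = 3.6 servings → $2.34.
sweet potato only: max(193/34, 3.6/0.5) = 7.2 servings → $5.40.
broccoli + sweet potato: the both-tight solution has a negative serving — not a feasible corner.
Cheapest feasible corner: $2.34.

$2.34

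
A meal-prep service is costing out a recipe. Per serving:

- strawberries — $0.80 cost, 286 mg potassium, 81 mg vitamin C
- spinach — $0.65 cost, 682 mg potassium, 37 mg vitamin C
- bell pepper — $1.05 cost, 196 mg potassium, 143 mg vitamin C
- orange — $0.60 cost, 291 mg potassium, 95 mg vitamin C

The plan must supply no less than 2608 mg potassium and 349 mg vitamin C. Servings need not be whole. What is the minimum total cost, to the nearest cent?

$3.33

At the optimum either one food covers both requirements or two foods hit both targets exactly; no other combination can be cheaper.
strawberries only: max(2608/286, 349/81) = 9.119 servings → $7.30.
spinach only: max(2608/682, 349/37) = 9.432 servings → $6.13.
bell pepper only: max(2608/196, 349/143) = 13.31 servings → $13.97.
orange only: max(2608/291, 349/95) = 8.962 servings → $5.38.
strawberries + spinach with both tight: 3.169 servings and 2.495 servings → $4.16.
strawberries + bell pepper: intersection lies outside the first quadrant.
strawberries + orange: intersection lies outside the first quadrant.
spinach + bell pepper with both tight: 3.374 servings and 1.568 servings → $3.84.
spinach + orange with both tight: 2.706 servings and 2.62 servings → $3.33.
bell pepper + orange: intersection lies outside the first quadrant.
So the least-cost plan costs $3.33.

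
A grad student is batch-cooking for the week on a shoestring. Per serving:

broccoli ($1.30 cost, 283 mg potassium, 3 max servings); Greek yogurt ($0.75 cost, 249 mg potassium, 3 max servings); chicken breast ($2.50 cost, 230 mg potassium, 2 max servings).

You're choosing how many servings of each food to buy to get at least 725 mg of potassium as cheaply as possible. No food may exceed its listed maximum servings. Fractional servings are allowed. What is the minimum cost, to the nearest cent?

Cost per mg of potassium: Greek yogurt $0.0030, broccoli $0.0046, chicken breast $0.0109.
Take 2.912 servings of Greek yogurt: +725.0 mg potassium for $2.18 (total $2.18, still need 0.0 mg).
Greedy by cheapest-per-mg is optimal for a single linear constraint, so the minimum cost is $2.18.

$2.18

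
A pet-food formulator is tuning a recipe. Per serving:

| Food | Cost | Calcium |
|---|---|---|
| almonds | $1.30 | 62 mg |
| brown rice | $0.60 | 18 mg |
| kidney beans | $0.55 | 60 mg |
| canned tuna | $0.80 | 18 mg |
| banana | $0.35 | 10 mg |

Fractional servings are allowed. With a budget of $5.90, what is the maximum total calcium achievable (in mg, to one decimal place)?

Calcium per dollar: kidney beans 109.1, almonds 47.69, brown rice 30, banana 28.57, canned tuna 22.5.
With no serving limits, spend the whole cost allowance on kidney beans: $5.90 / $0.55 × 60 mg = 643.6 mg.

643.6 mg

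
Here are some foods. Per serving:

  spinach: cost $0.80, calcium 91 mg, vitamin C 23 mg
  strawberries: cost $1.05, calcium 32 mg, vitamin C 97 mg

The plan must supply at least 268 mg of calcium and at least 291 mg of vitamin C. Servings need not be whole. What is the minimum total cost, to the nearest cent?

This is a tiny linear program; its minimum lies at a vertex of the feasible set. List the vertices and price them.
spinach only: max(268/91, 291/23) = 12.65 servings → $10.12.
strawberries only: max(268/32, 291/97) = 8.375 servings → $8.79.
spinach + strawberries with both tight: 2.062 servings and 2.511 servings → $4.29.
The minimum over all feasible corners is $4.29.

$4.29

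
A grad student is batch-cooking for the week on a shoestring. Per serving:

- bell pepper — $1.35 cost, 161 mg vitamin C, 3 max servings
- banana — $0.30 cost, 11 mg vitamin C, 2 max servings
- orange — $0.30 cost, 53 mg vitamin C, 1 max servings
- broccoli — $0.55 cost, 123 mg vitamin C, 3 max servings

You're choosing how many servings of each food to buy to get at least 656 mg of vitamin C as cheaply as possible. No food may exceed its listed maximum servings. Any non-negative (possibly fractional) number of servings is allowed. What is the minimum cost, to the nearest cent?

Cost per mg of vitamin C: broccoli $0.0045, orange $0.0057, bell pepper $0.0084, banana $0.0273.
Take 3 servings of broccoli: +369.0 mg vitamin C for $1.65 (total $1.65, still need 287.0 mg).
Take 1 serving of orange: +53.0 mg vitamin C for $0.30 (total $1.95, still need 234.0 mg).
Take 1.453 servings of bell pepper: +234.0 mg vitamin C for $1.96 (total $3.91, still need 0.0 mg).
Greedy by cheapest-per-mg is optimal for a single linear constraint, so the minimum cost is $3.91.

$3.91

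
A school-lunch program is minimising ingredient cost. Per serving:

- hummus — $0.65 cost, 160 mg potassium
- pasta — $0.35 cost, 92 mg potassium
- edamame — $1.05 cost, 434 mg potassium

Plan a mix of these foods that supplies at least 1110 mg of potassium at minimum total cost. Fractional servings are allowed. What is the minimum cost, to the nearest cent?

$2.69

Cost per mg of potassium: edamame $0.0024, pasta $0.0038, hummus $0.0041.
With no serving limits, use only edamame: 1110 mg / 434 mg = 2.558 servings × $1.05 = $2.69.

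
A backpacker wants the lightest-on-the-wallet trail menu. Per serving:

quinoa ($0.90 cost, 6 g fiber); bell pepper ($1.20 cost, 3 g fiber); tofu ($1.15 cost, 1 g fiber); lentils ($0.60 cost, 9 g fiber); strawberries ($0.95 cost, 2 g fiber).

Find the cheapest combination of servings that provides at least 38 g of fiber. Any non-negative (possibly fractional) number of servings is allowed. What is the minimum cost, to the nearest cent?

$2.53

Cost per g of fiber: lentils $0.0667, quinoa $0.1500, bell pepper $0.4000, strawberries $0.4750, tofu $1.1500.
With no serving limits, use only lentils: 38 g / 9 g = 4.222 servings × $0.60 = $2.53.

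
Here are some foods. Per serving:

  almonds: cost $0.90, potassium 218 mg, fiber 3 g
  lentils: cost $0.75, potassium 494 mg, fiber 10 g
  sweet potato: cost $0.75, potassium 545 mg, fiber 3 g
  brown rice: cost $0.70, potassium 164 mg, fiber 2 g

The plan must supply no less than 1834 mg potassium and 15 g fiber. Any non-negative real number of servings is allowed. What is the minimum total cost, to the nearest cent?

$2.57

At the optimum either one food covers both requirements or two foods hit both targets exactly; no other combination can be cheaper.
almonds only: max(1834/218, 15/3) = 8.413 servings → $7.57.
lentils only: max(1834/494, 15/10) = 3.713 servings → $2.78.
sweet potato only: max(1834/545, 15/3) = 5 servings → $3.75.
brown rice only: max(1834/164, 15/2) = 11.18 servings → $7.83.
almonds + lentils with both targets exact would need a negative amount; discard.
almonds + sweet potato with both tight: 2.725 servings and 2.275 servings → $4.16.
almonds + brown rice: the both-tight solution has a negative serving — not a feasible corner.
lentils + sweet potato with both tight: 0.6736 servings and 2.755 servings → $2.57.
lentils + brown rice with both targets exact would need a negative amount; discard.
sweet potato + brown rice with both tight: 2.02 servings and 4.47 servings → $4.64.
So the least-cost plan costs $2.57.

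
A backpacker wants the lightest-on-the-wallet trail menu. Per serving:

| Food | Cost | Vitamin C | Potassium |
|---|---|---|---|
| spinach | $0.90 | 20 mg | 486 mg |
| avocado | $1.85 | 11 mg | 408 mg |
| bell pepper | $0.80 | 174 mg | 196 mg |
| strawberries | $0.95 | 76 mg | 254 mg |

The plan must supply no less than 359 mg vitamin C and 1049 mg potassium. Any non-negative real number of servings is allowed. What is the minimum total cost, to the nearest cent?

spinach only: max(359/20, 1049/486) = 17.95 servings → $16.16.
avocado only: max(359/11, 1049/408) = 32.64 servings → $60.38.
bell pepper only: max(359/174, 1049/196) = 5.352 servings → $4.28.
strawberries only: max(359/76, 1049/254) = 4.724 servings → $4.49.
spinach + avocado: intersection lies outside the first quadrant.
spinach + bell pepper with both tight: 1.391 servings and 1.903 servings → $2.77.
spinach + strawberries with both targets exact would need a negative amount; discard.
avocado + bell pepper with both tight: 1.629 servings and 1.96 servings → $4.58.
avocado + strawberries with both targets exact would need a negative amount; discard.
bell pepper + strawberries with both tight: 0.3912 servings and 3.828 servings → $3.95.
Cheapest feasible corner: $2.77.

$2.77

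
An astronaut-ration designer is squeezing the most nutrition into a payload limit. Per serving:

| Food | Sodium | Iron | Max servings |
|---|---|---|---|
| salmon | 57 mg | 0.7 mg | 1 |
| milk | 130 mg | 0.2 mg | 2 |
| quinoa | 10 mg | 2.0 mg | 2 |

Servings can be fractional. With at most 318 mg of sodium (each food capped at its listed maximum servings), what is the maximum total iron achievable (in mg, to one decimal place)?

Iron per mg sodium: quinoa 0.2, salmon 0.01228, milk 0.001538.
Take 2 servings of quinoa: uses 20 mg sodium, +4.0 mg iron (running total 4.0 mg).
Take 1 serving of salmon: uses 57 mg sodium, +0.7 mg iron (running total 4.7 mg).
Take 1.854 servings of milk: uses 241 mg sodium, +0.4 mg iron (running total 5.1 mg).
Greedy by best ratio exhausts the sodium allowance optimally: 5.1 mg.

5.1 mg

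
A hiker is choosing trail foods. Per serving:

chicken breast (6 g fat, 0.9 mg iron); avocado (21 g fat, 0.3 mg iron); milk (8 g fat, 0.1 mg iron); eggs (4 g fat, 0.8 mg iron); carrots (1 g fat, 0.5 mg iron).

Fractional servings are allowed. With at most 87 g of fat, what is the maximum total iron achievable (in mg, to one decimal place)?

43.5 mg

Iron per g fat: carrots 0.5, eggs 0.2, chicken breast 0.15, avocado 0.01429, milk 0.0125.
With no serving limits, spend the whole fat allowance on carrots: 87 g / 1 g × 0.5 mg = 43.5 mg.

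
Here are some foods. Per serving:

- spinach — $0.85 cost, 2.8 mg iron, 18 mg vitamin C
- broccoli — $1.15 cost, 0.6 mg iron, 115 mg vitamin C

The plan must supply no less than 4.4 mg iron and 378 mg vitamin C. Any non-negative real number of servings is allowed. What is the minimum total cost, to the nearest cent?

This is a tiny linear program; its minimum lies at a vertex of the feasible set. List the vertices and price them.
spinach only: max(4.4/2.8, 378/18) = 21 servings → $17.85.
broccoli only: max(4.4/0.6, 378/115) = 7.333 servings → $8.43.
spinach + broccoli with both tight: 0.8972 servings and 3.147 servings → $4.38.
Cheapest feasible corner: $4.38.

$4.38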